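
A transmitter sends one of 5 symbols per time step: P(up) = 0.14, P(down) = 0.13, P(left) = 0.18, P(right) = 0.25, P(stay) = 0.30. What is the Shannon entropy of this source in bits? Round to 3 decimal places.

H = −Σ pᵢ log₂ pᵢ.
−0.14·log₂(0.14) = 0.3971
−0.13·log₂(0.13) = 0.3826
−0.18·log₂(0.18) = 0.4453
−0.25·log₂(0.25) = 0.5000
−0.30·log₂(0.30) = 0.5211
Sum ≈ 2.2462 → 2.246 bits.

2.246 bits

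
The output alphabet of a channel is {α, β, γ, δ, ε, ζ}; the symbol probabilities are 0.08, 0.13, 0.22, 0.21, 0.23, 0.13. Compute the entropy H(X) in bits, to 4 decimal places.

H = −Σ pᵢ log₂ pᵢ.
−0.08·log₂(0.08) = 0.2915
−0.13·log₂(0.13) = 0.3826
−0.22·log₂(0.22) = 0.4806
−0.21·log₂(0.21) = 0.4728
−0.23·log₂(0.23) = 0.4877
−0.13·log₂(0.13) = 0.3826
Sum ≈ 2.4979 → 2.4979 bits.

2.4979 bits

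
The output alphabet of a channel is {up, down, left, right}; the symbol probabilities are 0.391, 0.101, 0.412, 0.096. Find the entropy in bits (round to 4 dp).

1.7154 bits

H = −Σ pᵢ log₂ pᵢ.
−0.391·log₂(0.391) = 0.5297
−0.101·log₂(0.101) = 0.3341
−0.412·log₂(0.412) = 0.5271
−0.096·log₂(0.096) = 0.3246
Sum ≈ 1.7154 → 1.7154 bits.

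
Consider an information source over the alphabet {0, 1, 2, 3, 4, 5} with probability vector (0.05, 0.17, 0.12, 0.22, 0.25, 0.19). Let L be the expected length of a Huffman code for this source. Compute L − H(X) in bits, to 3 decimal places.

Entropy H = −Σ p log₂ p ≈ 2.4536 bits.
Huffman merges: 1/20+3/25→17/100; 17/100+17/100→17/50; 19/100+11/50→41/100; 1/4+17/50→59/100; 41/100+59/100→1. L = 251/100 ≈ 2.5100.
L − H = 2.5100 − 2.4536 = 0.056 bits.

0.056 bits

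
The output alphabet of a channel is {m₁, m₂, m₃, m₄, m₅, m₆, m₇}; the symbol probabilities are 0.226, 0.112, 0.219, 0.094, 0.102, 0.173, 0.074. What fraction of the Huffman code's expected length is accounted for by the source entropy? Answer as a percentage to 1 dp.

Entropy H = −Σ p log₂ p ≈ 2.6909 bits.
Huffman merges: 37/500+47/500→21/125; 51/500+14/125→107/500; 21/125+173/1000→341/1000; 107/500+219/1000→433/1000; 113/500+341/1000→567/1000; 433/1000+567/1000→1. L = 2723/1000 ≈ 2.7230.
Efficiency = H/L = 2.6909/2.7230 = 98.8%.

98.8%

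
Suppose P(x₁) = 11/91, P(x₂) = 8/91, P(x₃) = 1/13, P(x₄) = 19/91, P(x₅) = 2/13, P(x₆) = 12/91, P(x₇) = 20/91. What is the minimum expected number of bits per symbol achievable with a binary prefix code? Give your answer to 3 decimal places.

2.736 bits/symbol

Repeatedly combine the two least-probable nodes; the expected code length is the sum of the merged weights.
merge 1/13 + 8/91 → 15/91
merge 11/91 + 12/91 → 23/91
merge 2/13 + 15/91 → 29/91
merge 19/91 + 20/91 → 3/7
merge 23/91 + 29/91 → 4/7
merge 3/7 + 4/7 → 1
L = 15/91 + 23/91 + 29/91 + 3/7 + 4/7 + 1 = 249/91 ≈ 2.736 bits/symbol.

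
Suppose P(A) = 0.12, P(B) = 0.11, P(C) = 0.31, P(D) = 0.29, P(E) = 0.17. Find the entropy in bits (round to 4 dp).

H = −Σ pᵢ log₂ pᵢ.
−0.12·log₂(0.12) = 0.3671
−0.11·log₂(0.11) = 0.3503
−0.31·log₂(0.31) = 0.5238
−0.29·log₂(0.29) = 0.5179
−0.17·log₂(0.17) = 0.4346
Sum ≈ 2.1936 → 2.1936 bits.

2.1936 bits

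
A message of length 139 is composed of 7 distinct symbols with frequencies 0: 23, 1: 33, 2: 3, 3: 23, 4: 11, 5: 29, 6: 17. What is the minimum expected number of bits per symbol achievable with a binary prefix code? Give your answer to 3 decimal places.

Probabilities are the counts divided by 139.
Repeatedly combine the two least-probable nodes; the expected code length is the sum of the merged weights.
merge 3/139 + 11/139 → 14/139
merge 14/139 + 17/139 → 31/139
merge 23/139 + 23/139 → 46/139
merge 29/139 + 31/139 → 60/139
merge 33/139 + 46/139 → 79/139
merge 60/139 + 79/139 → 1
L = 14/139 + 31/139 + 46/139 + 60/139 + 79/139 + 1 = 369/139 ≈ 2.655 bits/symbol.

2.655 bits/symbol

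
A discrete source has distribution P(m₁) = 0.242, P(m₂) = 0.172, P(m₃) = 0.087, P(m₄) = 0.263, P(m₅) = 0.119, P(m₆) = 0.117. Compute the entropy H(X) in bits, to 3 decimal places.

H = −Σ pᵢ log₂ pᵢ.
−0.242·log₂(0.242) = 0.4954
−0.172·log₂(0.172) = 0.4368
−0.087·log₂(0.087) = 0.3065
−0.263·log₂(0.263) = 0.5068
−0.119·log₂(0.119) = 0.3654
−0.117·log₂(0.117) = 0.3622
Sum ≈ 2.4730 → 2.473 bits.

2.473 bits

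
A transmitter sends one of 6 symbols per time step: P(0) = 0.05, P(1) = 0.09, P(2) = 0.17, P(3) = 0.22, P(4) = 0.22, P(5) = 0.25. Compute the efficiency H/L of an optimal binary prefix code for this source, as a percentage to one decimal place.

99.0%

Entropy H = −Σ p log₂ p ≈ 2.4245 bits.
Huffman merges: 1/20+9/100→7/50; 7/50+17/100→31/100; 11/50+11/50→11/25; 1/4+31/100→14/25; 11/25+14/25→1. L = 49/20 ≈ 2.4500.
Efficiency = H/L = 2.4245/2.4500 = 99.0%.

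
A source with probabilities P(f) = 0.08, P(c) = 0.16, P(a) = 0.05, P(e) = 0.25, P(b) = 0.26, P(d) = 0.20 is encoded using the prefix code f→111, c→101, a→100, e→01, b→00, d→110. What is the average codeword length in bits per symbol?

2.49 bits/symbol

L̄ = Σ pᵢ·ℓᵢ = 0.08·3 + 0.16·3 + 0.05·3 + 0.25·2 + 0.26·2 + 0.20·3 = 2.49 bits/symbol.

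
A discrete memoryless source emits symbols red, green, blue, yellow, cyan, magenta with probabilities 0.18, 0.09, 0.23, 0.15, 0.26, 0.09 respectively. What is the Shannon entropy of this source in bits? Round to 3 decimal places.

2.474 bits

H = −Σ pᵢ log₂ pᵢ.
−0.18·log₂(0.18) = 0.4453
−0.09·log₂(0.09) = 0.3127
−0.23·log₂(0.23) = 0.4877
−0.15·log₂(0.15) = 0.4105
−0.26·log₂(0.26) = 0.5053
−0.09·log₂(0.09) = 0.3127
Sum ≈ 2.4741 → 2.474 bits.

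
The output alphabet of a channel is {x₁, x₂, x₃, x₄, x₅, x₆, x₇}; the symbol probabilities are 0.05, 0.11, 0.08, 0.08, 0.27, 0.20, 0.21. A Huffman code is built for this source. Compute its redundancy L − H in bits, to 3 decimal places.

Entropy H = −Σ p log₂ p ≈ 2.5966 bits.
Huffman merges: 1/20+2/25→13/100; 2/25+11/100→19/100; 13/100+19/100→8/25; 1/5+21/100→41/100; 27/100+8/25→59/100; 41/100+59/100→1. L = 66/25 ≈ 2.6400.
L − H = 2.6400 − 2.5966 = 0.043 bits.

0.043 bits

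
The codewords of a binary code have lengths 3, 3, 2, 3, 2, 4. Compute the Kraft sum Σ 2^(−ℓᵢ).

With common denominator 2^4 = 16: Σ 2^(−ℓᵢ) = 2/16 + 2/16 + 4/16 + 2/16 + 4/16 + 1/16 = 15/16 = 0.9375.

0.9375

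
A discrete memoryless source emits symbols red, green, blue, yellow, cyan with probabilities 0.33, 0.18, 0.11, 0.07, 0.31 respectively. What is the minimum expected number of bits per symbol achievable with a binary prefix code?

2.18 bits/symbol

Repeatedly combine the two least-probable nodes; the expected code length is the sum of the merged weights.
merge 7/100 + 11/100 → 9/50
merge 9/50 + 9/50 → 9/25
merge 31/100 + 33/100 → 16/25
merge 9/25 + 16/25 → 1
L = 9/50 + 9/25 + 16/25 + 1 = 109/50 = 2.18 bits/symbol.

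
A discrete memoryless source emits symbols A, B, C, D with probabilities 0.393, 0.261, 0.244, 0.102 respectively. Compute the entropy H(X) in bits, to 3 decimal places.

H = −Σ pᵢ log₂ pᵢ.
−0.393·log₂(0.393) = 0.5295
−0.261·log₂(0.261) = 0.5058
−0.244·log₂(0.244) = 0.4966
−0.102·log₂(0.102) = 0.3359
Sum ≈ 1.8678 → 1.868 bits.

1.868 bits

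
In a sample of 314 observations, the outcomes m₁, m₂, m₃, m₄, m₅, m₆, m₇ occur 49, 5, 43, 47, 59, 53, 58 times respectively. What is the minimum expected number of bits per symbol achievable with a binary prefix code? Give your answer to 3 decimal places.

Probabilities are the counts divided by 314.
Repeatedly combine the two least-probable nodes; the expected code length is the sum of the merged weights.
merge 5/314 + 43/314 → 24/157
merge 47/314 + 24/157 → 95/314
merge 49/314 + 53/314 → 51/157
merge 29/157 + 59/314 → 117/314
merge 95/314 + 51/157 → 197/314
merge 117/314 + 197/314 → 1
L = 24/157 + 95/314 + 51/157 + 117/314 + 197/314 + 1 = 873/314 ≈ 2.780 bits/symbol.

2.780 bits/symbol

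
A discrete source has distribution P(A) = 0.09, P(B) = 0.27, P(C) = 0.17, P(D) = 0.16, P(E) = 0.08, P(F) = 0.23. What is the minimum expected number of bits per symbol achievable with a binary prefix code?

Repeatedly combine the two least-probable nodes; the expected code length is the sum of the merged weights.
merge 2/25 + 9/100 → 17/100
merge 4/25 + 17/100 → 33/100
merge 17/100 + 23/100 → 2/5
merge 27/100 + 33/100 → 3/5
merge 2/5 + 3/5 → 1
L = 17/100 + 33/100 + 2/5 + 3/5 + 1 = 5/2 = 2.5 bits/symbol.

2.5 bits/symbol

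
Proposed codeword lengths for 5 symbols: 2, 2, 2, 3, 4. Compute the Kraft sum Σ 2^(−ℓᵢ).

With common denominator 2^4 = 16: Σ 2^(−ℓᵢ) = 4/16 + 4/16 + 4/16 + 2/16 + 1/16 = 15/16 = 0.9375.

0.9375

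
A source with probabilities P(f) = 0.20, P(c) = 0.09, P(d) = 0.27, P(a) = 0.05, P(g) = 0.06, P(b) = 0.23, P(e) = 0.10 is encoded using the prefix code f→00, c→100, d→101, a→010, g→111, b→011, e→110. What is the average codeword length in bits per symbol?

2.8 bits/symbol

L̄ = Σ pᵢ·ℓᵢ = 0.20·2 + 0.09·3 + 0.27·3 + 0.05·3 + 0.06·3 + 0.23·3 + 0.10·3 = 2.8 bits/symbol.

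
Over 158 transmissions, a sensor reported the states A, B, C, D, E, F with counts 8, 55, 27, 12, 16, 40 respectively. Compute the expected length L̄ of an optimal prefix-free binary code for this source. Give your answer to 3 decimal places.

Probabilities are the counts divided by 158.
Repeatedly combine the two least-probable nodes; the expected code length is the sum of the merged weights.
merge 4/79 + 6/79 → 10/79
merge 8/79 + 10/79 → 18/79
merge 27/158 + 18/79 → 63/158
merge 20/79 + 55/158 → 95/158
merge 63/158 + 95/158 → 1
L = 10/79 + 18/79 + 63/158 + 95/158 + 1 = 186/79 ≈ 2.354 bits/symbol.

2.354 bits/symbol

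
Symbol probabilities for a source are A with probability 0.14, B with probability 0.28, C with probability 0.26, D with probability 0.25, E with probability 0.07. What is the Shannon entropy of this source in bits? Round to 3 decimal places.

H = −Σ pᵢ log₂ pᵢ.
−0.14·log₂(0.14) = 0.3971
−0.28·log₂(0.28) = 0.5142
−0.26·log₂(0.26) = 0.5053
−0.25·log₂(0.25) = 0.5000
−0.07·log₂(0.07) = 0.2686
Sum ≈ 2.1852 → 2.185 bits.

2.185 bits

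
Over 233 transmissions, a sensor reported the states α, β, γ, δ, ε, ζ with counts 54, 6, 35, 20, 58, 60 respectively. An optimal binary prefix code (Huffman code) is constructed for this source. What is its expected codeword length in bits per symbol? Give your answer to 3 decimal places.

Probabilities are the counts divided by 233.
Repeatedly combine the two least-probable nodes; the expected code length is the sum of the merged weights.
merge 6/233 + 20/233 → 26/233
merge 26/233 + 35/233 → 61/233
merge 54/233 + 58/233 → 112/233
merge 60/233 + 61/233 → 121/233
merge 112/233 + 121/233 → 1
L = 26/233 + 61/233 + 112/233 + 121/233 + 1 = 553/233 ≈ 2.373 bits/symbol.

2.373 bits/symbol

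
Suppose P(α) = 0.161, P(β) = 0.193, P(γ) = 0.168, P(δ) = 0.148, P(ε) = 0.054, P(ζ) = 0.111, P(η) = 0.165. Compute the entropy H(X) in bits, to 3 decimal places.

H = −Σ pᵢ log₂ pᵢ.
−0.161·log₂(0.161) = 0.4242
−0.193·log₂(0.193) = 0.4581
−0.168·log₂(0.168) = 0.4323
−0.148·log₂(0.148) = 0.4079
−0.054·log₂(0.054) = 0.2274
−0.111·log₂(0.111) = 0.3520
−0.165·log₂(0.165) = 0.4289
Sum ≈ 2.7309 → 2.731 bits.

2.731 bits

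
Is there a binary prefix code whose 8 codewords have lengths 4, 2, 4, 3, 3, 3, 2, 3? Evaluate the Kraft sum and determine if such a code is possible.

With common denominator 2^4 = 16: Σ 2^(−ℓᵢ) = 1/16 + 4/16 + 1/16 + 2/16 + 2/16 + 2/16 + 4/16 + 2/16 = 18/16 = 1.125.
Kraft's inequality requires Σ ≤ 1; here Σ = 1.125 > 1, so no such prefix code exists.

1.125; no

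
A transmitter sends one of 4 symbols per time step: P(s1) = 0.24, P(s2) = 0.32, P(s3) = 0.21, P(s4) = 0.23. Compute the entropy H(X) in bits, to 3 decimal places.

H = −Σ pᵢ log₂ pᵢ.
−0.24·log₂(0.24) = 0.4941
−0.32·log₂(0.32) = 0.5260
−0.21·log₂(0.21) = 0.4728
−0.23·log₂(0.23) = 0.4877
Sum ≈ 1.9807 → 1.981 bits.

1.981 bits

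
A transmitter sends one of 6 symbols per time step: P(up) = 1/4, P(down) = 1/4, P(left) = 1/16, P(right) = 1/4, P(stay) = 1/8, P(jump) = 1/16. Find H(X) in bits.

2.375 bits

Each probability is a power of 1/2, so log₂(1/p) is an integer.
H = Σ p·log₂(1/p) = 1/4·2 + 1/4·2 + 1/16·4 + 1/4·2 + 1/8·3 + 1/16·4 = 2.375 bits.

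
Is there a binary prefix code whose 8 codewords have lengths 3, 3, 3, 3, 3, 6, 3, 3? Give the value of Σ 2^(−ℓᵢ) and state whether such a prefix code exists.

0.890625; yes

With common denominator 2^6 = 64: Σ 2^(−ℓᵢ) = 8/64 + 8/64 + 8/64 + 8/64 + 8/64 + 1/64 + 8/64 + 8/64 = 57/64 = 0.890625.
Kraft's inequality requires Σ ≤ 1; here Σ = 0.890625 ≤ 1, so such a prefix code exists.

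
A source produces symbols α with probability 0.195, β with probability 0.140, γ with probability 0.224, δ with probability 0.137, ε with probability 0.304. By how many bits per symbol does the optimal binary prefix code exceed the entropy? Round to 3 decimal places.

Entropy H = −Σ p log₂ p ≈ 2.2556 bits.
Huffman merges: 137/1000+7/50→277/1000; 39/200+28/125→419/1000; 277/1000+38/125→581/1000; 419/1000+581/1000→1. L = 2277/1000 ≈ 2.2770.
L − H = 2.2770 − 2.2556 = 0.021 bits.

0.021 bits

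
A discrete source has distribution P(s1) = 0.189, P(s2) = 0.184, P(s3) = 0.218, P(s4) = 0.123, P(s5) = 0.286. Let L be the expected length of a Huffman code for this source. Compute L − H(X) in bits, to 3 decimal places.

Entropy H = −Σ p log₂ p ≈ 2.2711 bits.
Huffman merges: 123/1000+23/125→307/1000; 189/1000+109/500→407/1000; 143/500+307/1000→593/1000; 407/1000+593/1000→1. L = 2307/1000 ≈ 2.3070.
L − H = 2.3070 − 2.2711 = 0.036 bits.

0.036 bits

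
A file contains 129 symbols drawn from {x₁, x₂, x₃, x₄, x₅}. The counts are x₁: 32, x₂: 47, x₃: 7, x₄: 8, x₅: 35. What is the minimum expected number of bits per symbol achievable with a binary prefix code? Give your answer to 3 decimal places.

2.116 bits/symbol

Probabilities are the counts divided by 129.
Repeatedly combine the two least-probable nodes; the expected code length is the sum of the merged weights.
merge 7/129 + 8/129 → 5/43
merge 5/43 + 32/129 → 47/129
merge 35/129 + 47/129 → 82/129
merge 47/129 + 82/129 → 1
L = 5/43 + 47/129 + 82/129 + 1 = 91/43 ≈ 2.116 bits/symbol.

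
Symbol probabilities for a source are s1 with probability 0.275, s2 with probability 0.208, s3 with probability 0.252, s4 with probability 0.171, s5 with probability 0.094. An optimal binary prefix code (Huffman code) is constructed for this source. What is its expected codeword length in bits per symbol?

2.265 bits/symbol

Repeatedly combine the two least-probable nodes; the expected code length is the sum of the merged weights.
merge 47/500 + 171/1000 → 53/200
merge 26/125 + 63/250 → 23/50
merge 53/200 + 11/40 → 27/50
merge 23/50 + 27/50 → 1
L = 53/200 + 23/50 + 27/50 + 1 = 453/200 = 2.265 bits/symbol.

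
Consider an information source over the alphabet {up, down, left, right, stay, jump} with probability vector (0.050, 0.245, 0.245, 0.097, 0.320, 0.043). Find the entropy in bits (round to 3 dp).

H = −Σ pᵢ log₂ pᵢ.
−0.050·log₂(0.050) = 0.2161
−0.245·log₂(0.245) = 0.4971
−0.245·log₂(0.245) = 0.4971
−0.097·log₂(0.097) = 0.3265
−0.320·log₂(0.320) = 0.5260
−0.043·log₂(0.043) = 0.1952
Sum ≈ 2.2581 → 2.258 bits.

2.258 bits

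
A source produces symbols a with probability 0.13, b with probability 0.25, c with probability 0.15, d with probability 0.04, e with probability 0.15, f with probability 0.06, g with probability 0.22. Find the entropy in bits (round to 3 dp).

2.614 bits

H = −Σ pᵢ log₂ pᵢ.
−0.13·log₂(0.13) = 0.3826
−0.25·log₂(0.25) = 0.5000
−0.15·log₂(0.15) = 0.4105
−0.04·log₂(0.04) = 0.1858
−0.15·log₂(0.15) = 0.4105
−0.06·log₂(0.06) = 0.2435
−0.22·log₂(0.22) = 0.4806
Sum ≈ 2.6136 → 2.614 bits.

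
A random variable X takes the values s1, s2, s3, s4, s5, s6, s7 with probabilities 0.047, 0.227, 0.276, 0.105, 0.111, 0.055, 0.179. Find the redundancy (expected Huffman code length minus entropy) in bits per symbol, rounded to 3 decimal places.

Entropy H = −Σ p log₂ p ≈ 2.5734 bits.
Huffman merges: 47/1000+11/200→51/500; 51/500+21/200→207/1000; 111/1000+179/1000→29/100; 207/1000+227/1000→217/500; 69/250+29/100→283/500; 217/500+283/500→1. L = 2599/1000 ≈ 2.5990.
L − H = 2.5990 − 2.5734 = 0.026 bits.

0.026 bits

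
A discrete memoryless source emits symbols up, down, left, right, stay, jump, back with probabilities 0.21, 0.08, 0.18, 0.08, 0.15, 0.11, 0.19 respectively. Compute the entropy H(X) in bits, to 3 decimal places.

H = −Σ pᵢ log₂ pᵢ.
−0.21·log₂(0.21) = 0.4728
−0.08·log₂(0.08) = 0.2915
−0.18·log₂(0.18) = 0.4453
−0.08·log₂(0.08) = 0.2915
−0.15·log₂(0.15) = 0.4105
−0.11·log₂(0.11) = 0.3503
−0.19·log₂(0.19) = 0.4552
Sum ≈ 2.7172 → 2.717 bits.

2.717 bits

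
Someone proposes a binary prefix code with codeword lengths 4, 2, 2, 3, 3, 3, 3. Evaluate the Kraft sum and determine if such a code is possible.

1.0625; no

With common denominator 2^4 = 16: Σ 2^(−ℓᵢ) = 1/16 + 4/16 + 4/16 + 2/16 + 2/16 + 2/16 + 2/16 = 17/16 = 1.0625.
Kraft's inequality requires Σ ≤ 1; here Σ = 1.0625 > 1, so no such prefix code exists.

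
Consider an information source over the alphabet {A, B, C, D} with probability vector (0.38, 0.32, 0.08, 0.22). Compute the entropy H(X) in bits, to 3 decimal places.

H = −Σ pᵢ log₂ pᵢ.
−0.38·log₂(0.38) = 0.5305
−0.32·log₂(0.32) = 0.5260
−0.08·log₂(0.08) = 0.2915
−0.22·log₂(0.22) = 0.4806
Sum ≈ 1.8286 → 1.829 bits.

1.829 bits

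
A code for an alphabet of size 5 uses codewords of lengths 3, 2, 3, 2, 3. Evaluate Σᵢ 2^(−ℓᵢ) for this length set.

0.875

With common denominator 2^3 = 8: Σ 2^(−ℓᵢ) = 1/8 + 2/8 + 1/8 + 2/8 + 1/8 = 7/8 = 0.875.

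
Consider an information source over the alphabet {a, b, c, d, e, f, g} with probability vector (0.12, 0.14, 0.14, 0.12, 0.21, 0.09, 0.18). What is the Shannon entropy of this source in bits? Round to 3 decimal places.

2.759 bits

H = −Σ pᵢ log₂ pᵢ.
−0.12·log₂(0.12) = 0.3671
−0.14·log₂(0.14) = 0.3971
−0.14·log₂(0.14) = 0.3971
−0.12·log₂(0.12) = 0.3671
−0.21·log₂(0.21) = 0.4728
−0.09·log₂(0.09) = 0.3127
−0.18·log₂(0.18) = 0.4453
Sum ≈ 2.7591 → 2.759 bits.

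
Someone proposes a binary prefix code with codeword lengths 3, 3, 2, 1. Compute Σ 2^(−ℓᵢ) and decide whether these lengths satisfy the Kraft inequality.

With common denominator 2^3 = 8: Σ 2^(−ℓᵢ) = 1/8 + 1/8 + 2/8 + 4/8 = 8/8 = 1.
Kraft's inequality requires Σ ≤ 1; here Σ = 1 ≤ 1, so such a prefix code exists.

1; yes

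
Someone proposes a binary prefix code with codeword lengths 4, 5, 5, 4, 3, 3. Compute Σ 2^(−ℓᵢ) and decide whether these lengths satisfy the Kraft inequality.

0.4375; yes

With common denominator 2^5 = 32: Σ 2^(−ℓᵢ) = 2/32 + 1/32 + 1/32 + 2/32 + 4/32 + 4/32 = 14/32 = 0.4375.
Kraft's inequality requires Σ ≤ 1; here Σ = 0.4375 ≤ 1, so such a prefix code exists.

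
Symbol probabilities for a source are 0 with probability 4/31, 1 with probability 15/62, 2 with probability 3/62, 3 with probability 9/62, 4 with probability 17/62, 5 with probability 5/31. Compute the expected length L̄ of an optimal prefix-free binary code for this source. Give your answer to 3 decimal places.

Repeatedly combine the two least-probable nodes; the expected code length is the sum of the merged weights.
merge 3/62 + 4/31 → 11/62
merge 9/62 + 5/31 → 19/62
merge 11/62 + 15/62 → 13/31
merge 17/62 + 19/62 → 18/31
merge 13/31 + 18/31 → 1
L = 11/62 + 19/62 + 13/31 + 18/31 + 1 = 77/31 ≈ 2.484 bits/symbol.

2.484 bits/symbol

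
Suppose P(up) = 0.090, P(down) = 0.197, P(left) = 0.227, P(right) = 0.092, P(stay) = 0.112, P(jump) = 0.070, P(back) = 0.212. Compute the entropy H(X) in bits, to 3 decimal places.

2.673 bits

H = −Σ pᵢ log₂ pᵢ.
−0.090·log₂(0.090) = 0.3127
−0.197·log₂(0.197) = 0.4617
−0.227·log₂(0.227) = 0.4856
−0.092·log₂(0.092) = 0.3167
−0.112·log₂(0.112) = 0.3537
−0.070·log₂(0.070) = 0.2686
−0.212·log₂(0.212) = 0.4744
Sum ≈ 2.6734 → 2.673 bits.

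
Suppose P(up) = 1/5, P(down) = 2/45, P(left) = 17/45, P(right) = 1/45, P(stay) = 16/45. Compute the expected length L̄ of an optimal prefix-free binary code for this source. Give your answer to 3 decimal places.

1.956 bits/symbol

Repeatedly combine the two least-probable nodes; the expected code length is the sum of the merged weights.
merge 1/45 + 2/45 → 1/15
merge 1/15 + 1/5 → 4/15
merge 4/15 + 16/45 → 28/45
merge 17/45 + 28/45 → 1
L = 1/15 + 4/15 + 28/45 + 1 = 88/45 ≈ 1.956 bits/symbol.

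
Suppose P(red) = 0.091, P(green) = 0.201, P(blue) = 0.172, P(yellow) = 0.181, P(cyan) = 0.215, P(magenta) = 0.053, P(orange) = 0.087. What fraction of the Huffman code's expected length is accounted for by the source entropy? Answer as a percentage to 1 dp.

98.1%

Entropy H = −Σ p log₂ p ≈ 2.6709 bits.
Huffman merges: 53/1000+87/1000→7/50; 91/1000+7/50→231/1000; 43/250+181/1000→353/1000; 201/1000+43/200→52/125; 231/1000+353/1000→73/125; 52/125+73/125→1. L = 681/250 ≈ 2.7240.
Efficiency = H/L = 2.6709/2.7240 = 98.1%.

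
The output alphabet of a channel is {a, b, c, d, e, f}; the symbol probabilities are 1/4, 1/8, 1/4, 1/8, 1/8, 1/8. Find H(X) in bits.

2.5 bits

Each probability is a power of 1/2, so log₂(1/p) is an integer.
H = Σ p·log₂(1/p) = 1/4·2 + 1/8·3 + 1/4·2 + 1/8·3 + 1/8·3 + 1/8·3 = 2.5 bits.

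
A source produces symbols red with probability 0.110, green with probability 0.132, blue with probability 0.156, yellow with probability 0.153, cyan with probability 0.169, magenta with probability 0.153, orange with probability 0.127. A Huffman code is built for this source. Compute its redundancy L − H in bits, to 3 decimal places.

0.037 bits

Entropy H = −Σ p log₂ p ≈ 2.7944 bits.
Huffman merges: 11/100+127/1000→237/1000; 33/250+153/1000→57/200; 153/1000+39/250→309/1000; 169/1000+237/1000→203/500; 57/200+309/1000→297/500; 203/500+297/500→1. L = 2831/1000 ≈ 2.8310.
L − H = 2.8310 − 2.7944 = 0.037 bits.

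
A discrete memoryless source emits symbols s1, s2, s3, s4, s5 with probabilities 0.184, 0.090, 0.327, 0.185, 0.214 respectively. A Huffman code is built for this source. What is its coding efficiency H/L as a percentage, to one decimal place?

97.4%

Entropy H = −Σ p log₂ p ≈ 2.2157 bits.
Huffman merges: 9/100+23/125→137/500; 37/200+107/500→399/1000; 137/500+327/1000→601/1000; 399/1000+601/1000→1. L = 1137/500 ≈ 2.2740.
Efficiency = H/L = 2.2157/2.2740 = 97.4%.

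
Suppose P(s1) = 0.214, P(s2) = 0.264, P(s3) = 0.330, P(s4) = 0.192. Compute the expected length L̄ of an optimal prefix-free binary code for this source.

Repeatedly combine the two least-probable nodes; the expected code length is the sum of the merged weights.
merge 24/125 + 107/500 → 203/500
merge 33/125 + 33/100 → 297/500
merge 203/500 + 297/500 → 1
L = 203/500 + 297/500 + 1 = 2 bits/symbol.

2 bits/symbol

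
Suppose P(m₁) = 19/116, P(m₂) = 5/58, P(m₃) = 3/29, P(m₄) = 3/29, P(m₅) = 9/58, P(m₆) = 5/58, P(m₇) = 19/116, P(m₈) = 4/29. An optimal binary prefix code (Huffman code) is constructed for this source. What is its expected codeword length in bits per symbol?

3 bits/symbol

Repeatedly combine the two least-probable nodes; the expected code length is the sum of the merged weights.
merge 5/58 + 5/58 → 5/29
merge 3/29 + 3/29 → 6/29
merge 4/29 + 9/58 → 17/58
merge 19/116 + 19/116 → 19/58
merge 5/29 + 6/29 → 11/29
merge 17/58 + 19/58 → 18/29
merge 11/29 + 18/29 → 1
L = 5/29 + 6/29 + 17/58 + 19/58 + 11/29 + 18/29 + 1 = 3 bits/symbol.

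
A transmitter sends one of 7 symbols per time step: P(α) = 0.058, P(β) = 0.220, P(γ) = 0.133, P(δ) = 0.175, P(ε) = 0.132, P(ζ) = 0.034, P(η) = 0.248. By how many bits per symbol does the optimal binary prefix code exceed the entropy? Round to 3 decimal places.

Entropy H = −Σ p log₂ p ≈ 2.5963 bits.
Huffman merges: 17/500+29/500→23/250; 23/250+33/250→28/125; 133/1000+7/40→77/250; 11/50+28/125→111/250; 31/125+77/250→139/250; 111/250+139/250→1. L = 328/125 ≈ 2.6240.
L − H = 2.6240 − 2.5963 = 0.028 bits.

0.028 bits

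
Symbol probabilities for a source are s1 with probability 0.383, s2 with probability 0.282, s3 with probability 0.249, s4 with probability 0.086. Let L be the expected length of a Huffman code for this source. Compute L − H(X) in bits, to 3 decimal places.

0.103 bits

Entropy H = −Σ p log₂ p ≈ 1.8491 bits.
Huffman merges: 43/500+249/1000→67/200; 141/500+67/200→617/1000; 383/1000+617/1000→1. L = 244/125 ≈ 1.9520.
L − H = 1.9520 − 1.8491 = 0.103 bits.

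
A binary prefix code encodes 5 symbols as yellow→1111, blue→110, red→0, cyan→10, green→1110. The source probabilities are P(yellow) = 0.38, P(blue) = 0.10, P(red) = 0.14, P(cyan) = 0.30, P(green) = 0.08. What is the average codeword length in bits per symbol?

2.88 bits/symbol

L̄ = Σ pᵢ·ℓᵢ = 0.38·4 + 0.10·3 + 0.14·1 + 0.30·2 + 0.08·4 = 2.88 bits/symbol.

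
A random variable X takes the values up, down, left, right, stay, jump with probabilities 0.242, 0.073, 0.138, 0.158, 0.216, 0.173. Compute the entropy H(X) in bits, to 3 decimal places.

H = −Σ pᵢ log₂ pᵢ.
−0.242·log₂(0.242) = 0.4954
−0.073·log₂(0.073) = 0.2756
−0.138·log₂(0.138) = 0.3943
−0.158·log₂(0.158) = 0.4206
−0.216·log₂(0.216) = 0.4776
−0.173·log₂(0.173) = 0.4379
Sum ≈ 2.5013 → 2.501 bits.

2.501 bits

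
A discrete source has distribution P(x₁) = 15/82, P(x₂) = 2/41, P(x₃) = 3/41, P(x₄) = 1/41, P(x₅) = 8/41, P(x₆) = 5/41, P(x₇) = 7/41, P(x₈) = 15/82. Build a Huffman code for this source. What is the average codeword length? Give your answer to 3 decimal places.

2.841 bits/symbol

Repeatedly combine the two least-probable nodes; the expected code length is the sum of the merged weights.
merge 1/41 + 2/41 → 3/41
merge 3/41 + 3/41 → 6/41
merge 5/41 + 6/41 → 11/41
merge 7/41 + 15/82 → 29/82
merge 15/82 + 8/41 → 31/82
merge 11/41 + 29/82 → 51/82
merge 31/82 + 51/82 → 1
L = 3/41 + 6/41 + 11/41 + 29/82 + 31/82 + 51/82 + 1 = 233/82 ≈ 2.841 bits/symbol.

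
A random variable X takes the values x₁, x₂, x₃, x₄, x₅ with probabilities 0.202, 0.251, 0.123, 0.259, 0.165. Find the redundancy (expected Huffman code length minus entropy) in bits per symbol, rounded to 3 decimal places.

0.016 bits

Entropy H = −Σ p log₂ p ≈ 2.2722 bits.
Huffman merges: 123/1000+33/200→36/125; 101/500+251/1000→453/1000; 259/1000+36/125→547/1000; 453/1000+547/1000→1. L = 286/125 ≈ 2.2880.
L − H = 2.2880 − 2.2722 = 0.016 bits.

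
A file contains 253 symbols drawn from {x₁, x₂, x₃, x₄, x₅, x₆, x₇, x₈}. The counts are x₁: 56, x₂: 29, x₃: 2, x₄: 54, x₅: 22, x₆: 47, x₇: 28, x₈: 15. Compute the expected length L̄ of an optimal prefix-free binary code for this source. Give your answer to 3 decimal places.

Probabilities are the counts divided by 253.
Repeatedly combine the two least-probable nodes; the expected code length is the sum of the merged weights.
merge 2/253 + 15/253 → 17/253
merge 17/253 + 2/23 → 39/253
merge 28/253 + 29/253 → 57/253
merge 39/253 + 47/253 → 86/253
merge 54/253 + 56/253 → 10/23
merge 57/253 + 86/253 → 13/23
merge 10/23 + 13/23 → 1
L = 17/253 + 39/253 + 57/253 + 86/253 + 10/23 + 13/23 + 1 = 705/253 ≈ 2.787 bits/symbol.

2.787 bits/symbol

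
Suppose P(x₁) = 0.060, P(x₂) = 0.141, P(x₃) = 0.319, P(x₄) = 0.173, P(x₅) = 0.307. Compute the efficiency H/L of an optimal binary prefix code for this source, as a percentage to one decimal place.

96.7%

Entropy H = −Σ p log₂ p ≈ 2.1288 bits.
Huffman merges: 3/50+141/1000→201/1000; 173/1000+201/1000→187/500; 307/1000+319/1000→313/500; 187/500+313/500→1. L = 2201/1000 ≈ 2.2010.
Efficiency = H/L = 2.1288/2.2010 = 96.7%.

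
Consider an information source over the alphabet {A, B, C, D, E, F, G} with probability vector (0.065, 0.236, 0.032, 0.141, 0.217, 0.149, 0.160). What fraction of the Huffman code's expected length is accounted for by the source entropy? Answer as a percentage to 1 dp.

98.9%

Entropy H = −Σ p log₂ p ≈ 2.6159 bits.
Huffman merges: 4/125+13/200→97/1000; 97/1000+141/1000→119/500; 149/1000+4/25→309/1000; 217/1000+59/250→453/1000; 119/500+309/1000→547/1000; 453/1000+547/1000→1. L = 661/250 ≈ 2.6440.
Efficiency = H/L = 2.6159/2.6440 = 98.9%.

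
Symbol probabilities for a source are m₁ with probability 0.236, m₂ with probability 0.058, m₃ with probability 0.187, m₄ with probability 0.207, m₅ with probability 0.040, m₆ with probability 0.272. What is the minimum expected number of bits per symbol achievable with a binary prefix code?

Repeatedly combine the two least-probable nodes; the expected code length is the sum of the merged weights.
merge 1/25 + 29/500 → 49/500
merge 49/500 + 187/1000 → 57/200
merge 207/1000 + 59/250 → 443/1000
merge 34/125 + 57/200 → 557/1000
merge 443/1000 + 557/1000 → 1
L = 49/500 + 57/200 + 443/1000 + 557/1000 + 1 = 2383/1000 = 2.383 bits/symbol.

2.383 bits/symbol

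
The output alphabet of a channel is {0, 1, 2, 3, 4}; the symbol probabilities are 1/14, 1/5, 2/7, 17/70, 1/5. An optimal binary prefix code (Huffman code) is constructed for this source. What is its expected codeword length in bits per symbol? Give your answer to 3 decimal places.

2.271 bits/symbol

Repeatedly combine the two least-probable nodes; the expected code length is the sum of the merged weights.
merge 1/14 + 1/5 → 19/70
merge 1/5 + 17/70 → 31/70
merge 19/70 + 2/7 → 39/70
merge 31/70 + 39/70 → 1
L = 19/70 + 31/70 + 39/70 + 1 = 159/70 ≈ 2.271 bits/symbol.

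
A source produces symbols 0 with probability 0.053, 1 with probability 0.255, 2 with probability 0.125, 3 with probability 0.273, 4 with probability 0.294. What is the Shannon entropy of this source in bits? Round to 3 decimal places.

H = −Σ pᵢ log₂ pᵢ.
−0.053·log₂(0.053) = 0.2246
−0.255·log₂(0.255) = 0.5027
−0.125·log₂(0.125) = 0.3750
−0.273·log₂(0.273) = 0.5113
−0.294·log₂(0.294) = 0.5192
Sum ≈ 2.1329 → 2.133 bits.

2.133 bits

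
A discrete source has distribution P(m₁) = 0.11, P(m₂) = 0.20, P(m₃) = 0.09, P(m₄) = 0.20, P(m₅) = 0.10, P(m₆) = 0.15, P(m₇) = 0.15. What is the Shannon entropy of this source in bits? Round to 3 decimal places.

H = −Σ pᵢ log₂ pᵢ.
−0.11·log₂(0.11) = 0.3503
−0.20·log₂(0.20) = 0.4644
−0.09·log₂(0.09) = 0.3127
−0.20·log₂(0.20) = 0.4644
−0.10·log₂(0.10) = 0.3322
−0.15·log₂(0.15) = 0.4105
−0.15·log₂(0.15) = 0.4105
Sum ≈ 2.7450 → 2.745 bits.

2.745 bits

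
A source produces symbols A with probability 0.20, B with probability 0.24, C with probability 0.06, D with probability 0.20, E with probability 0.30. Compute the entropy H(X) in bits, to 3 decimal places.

H = −Σ pᵢ log₂ pᵢ.
−0.20·log₂(0.20) = 0.4644
−0.24·log₂(0.24) = 0.4941
−0.06·log₂(0.06) = 0.2435
−0.20·log₂(0.20) = 0.4644
−0.30·log₂(0.30) = 0.5211
Sum ≈ 2.1875 → 2.188 bits.

2.188 bits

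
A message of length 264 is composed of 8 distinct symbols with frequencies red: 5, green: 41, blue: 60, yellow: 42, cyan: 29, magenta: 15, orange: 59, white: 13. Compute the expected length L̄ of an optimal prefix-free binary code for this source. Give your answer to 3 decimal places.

2.742 bits/symbol

Probabilities are the counts divided by 264.
Repeatedly combine the two least-probable nodes; the expected code length is the sum of the merged weights.
merge 5/264 + 13/264 → 3/44
merge 5/88 + 3/44 → 1/8
merge 29/264 + 1/8 → 31/132
merge 41/264 + 7/44 → 83/264
merge 59/264 + 5/22 → 119/264
merge 31/132 + 83/264 → 145/264
merge 119/264 + 145/264 → 1
L = 3/44 + 1/8 + 31/132 + 83/264 + 119/264 + 145/264 + 1 = 181/66 ≈ 2.742 bits/symbol.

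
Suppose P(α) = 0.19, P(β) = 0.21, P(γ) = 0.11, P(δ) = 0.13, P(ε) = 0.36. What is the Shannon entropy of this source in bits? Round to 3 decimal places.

H = −Σ pᵢ log₂ pᵢ.
−0.19·log₂(0.19) = 0.4552
−0.21·log₂(0.21) = 0.4728
−0.11·log₂(0.11) = 0.3503
−0.13·log₂(0.13) = 0.3826
−0.36·log₂(0.36) = 0.5306
Sum ≈ 2.1916 → 2.192 bits.

2.192 bits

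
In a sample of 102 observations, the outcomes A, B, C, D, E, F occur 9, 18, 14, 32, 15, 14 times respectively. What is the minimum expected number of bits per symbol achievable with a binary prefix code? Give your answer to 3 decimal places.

2.510 bits/symbol

Probabilities are the counts divided by 102.
Repeatedly combine the two least-probable nodes; the expected code length is the sum of the merged weights.
merge 3/34 + 7/51 → 23/102
merge 7/51 + 5/34 → 29/102
merge 3/17 + 23/102 → 41/102
merge 29/102 + 16/51 → 61/102
merge 41/102 + 61/102 → 1
L = 23/102 + 29/102 + 41/102 + 61/102 + 1 = 128/51 ≈ 2.510 bits/symbol.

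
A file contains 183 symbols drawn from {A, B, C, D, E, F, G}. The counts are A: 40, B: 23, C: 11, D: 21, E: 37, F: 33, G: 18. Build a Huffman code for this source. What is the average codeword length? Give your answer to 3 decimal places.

Probabilities are the counts divided by 183.
Repeatedly combine the two least-probable nodes; the expected code length is the sum of the merged weights.
merge 11/183 + 6/61 → 29/183
merge 7/61 + 23/183 → 44/183
merge 29/183 + 11/61 → 62/183
merge 37/183 + 40/183 → 77/183
merge 44/183 + 62/183 → 106/183
merge 77/183 + 106/183 → 1
L = 29/183 + 44/183 + 62/183 + 77/183 + 106/183 + 1 = 167/61 ≈ 2.738 bits/symbol.

2.738 bits/symbol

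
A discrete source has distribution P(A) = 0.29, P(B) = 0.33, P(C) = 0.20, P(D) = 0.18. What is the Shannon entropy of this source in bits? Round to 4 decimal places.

H = −Σ pᵢ log₂ pᵢ.
−0.29·log₂(0.29) = 0.5179
−0.33·log₂(0.33) = 0.5278
−0.20·log₂(0.20) = 0.4644
−0.18·log₂(0.18) = 0.4453
Sum ≈ 1.9554 → 1.9554 bits.

1.9554 bits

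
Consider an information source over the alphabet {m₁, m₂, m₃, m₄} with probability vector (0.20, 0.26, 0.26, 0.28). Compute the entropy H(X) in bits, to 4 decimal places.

1.9892 bits

H = −Σ pᵢ log₂ pᵢ.
−0.20·log₂(0.20) = 0.4644
−0.26·log₂(0.26) = 0.5053
−0.26·log₂(0.26) = 0.5053
−0.28·log₂(0.28) = 0.5142
Sum ≈ 1.9892 → 1.9892 bits.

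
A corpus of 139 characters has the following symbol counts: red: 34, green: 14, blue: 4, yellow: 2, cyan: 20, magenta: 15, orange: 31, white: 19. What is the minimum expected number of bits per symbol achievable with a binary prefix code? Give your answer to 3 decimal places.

Probabilities are the counts divided by 139.
Repeatedly combine the two least-probable nodes; the expected code length is the sum of the merged weights.
merge 2/139 + 4/139 → 6/139
merge 6/139 + 14/139 → 20/139
merge 15/139 + 19/139 → 34/139
merge 20/139 + 20/139 → 40/139
merge 31/139 + 34/139 → 65/139
merge 34/139 + 40/139 → 74/139
merge 65/139 + 74/139 → 1
L = 6/139 + 20/139 + 34/139 + 40/139 + 65/139 + 74/139 + 1 = 378/139 ≈ 2.719 bits/symbol.

2.719 bits/symbol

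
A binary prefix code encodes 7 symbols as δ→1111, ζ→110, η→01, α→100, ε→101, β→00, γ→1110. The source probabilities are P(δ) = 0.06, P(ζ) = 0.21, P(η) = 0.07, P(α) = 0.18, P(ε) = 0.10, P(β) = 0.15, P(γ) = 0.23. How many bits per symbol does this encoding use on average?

3.07 bits/symbol

L̄ = Σ pᵢ·ℓᵢ = 0.06·4 + 0.21·3 + 0.07·2 + 0.18·3 + 0.10·3 + 0.15·2 + 0.23·4 = 3.07 bits/symbol.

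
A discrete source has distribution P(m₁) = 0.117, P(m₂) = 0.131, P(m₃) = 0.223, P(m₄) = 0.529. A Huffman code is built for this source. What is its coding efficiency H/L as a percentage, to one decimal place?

99.8%

Entropy H = −Σ p log₂ p ≈ 1.7150 bits.
Huffman merges: 117/1000+131/1000→31/125; 223/1000+31/125→471/1000; 471/1000+529/1000→1. L = 1719/1000 ≈ 1.7190.
Efficiency = H/L = 1.7150/1.7190 = 99.8%.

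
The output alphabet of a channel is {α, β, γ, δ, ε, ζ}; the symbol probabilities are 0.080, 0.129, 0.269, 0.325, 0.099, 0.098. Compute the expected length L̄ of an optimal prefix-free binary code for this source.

2.406 bits/symbol

Repeatedly combine the two least-probable nodes; the expected code length is the sum of the merged weights.
merge 2/25 + 49/500 → 89/500
merge 99/1000 + 129/1000 → 57/250
merge 89/500 + 57/250 → 203/500
merge 269/1000 + 13/40 → 297/500
merge 203/500 + 297/500 → 1
L = 89/500 + 57/250 + 203/500 + 297/500 + 1 = 1203/500 = 2.406 bits/symbol.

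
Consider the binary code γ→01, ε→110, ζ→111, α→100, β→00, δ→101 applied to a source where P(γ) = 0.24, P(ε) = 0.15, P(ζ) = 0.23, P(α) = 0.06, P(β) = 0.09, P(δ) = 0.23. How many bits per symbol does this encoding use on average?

L̄ = Σ pᵢ·ℓᵢ = 0.24·2 + 0.15·3 + 0.23·3 + 0.06·3 + 0.09·2 + 0.23·3 = 2.67 bits/symbol.

2.67 bits/symbol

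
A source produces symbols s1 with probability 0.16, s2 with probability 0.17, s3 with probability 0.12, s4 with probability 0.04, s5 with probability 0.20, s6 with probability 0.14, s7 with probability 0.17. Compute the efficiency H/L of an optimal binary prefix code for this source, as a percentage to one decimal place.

Entropy H = −Σ p log₂ p ≈ 2.7065 bits.
Huffman merges: 1/25+3/25→4/25; 7/50+4/25→3/10; 4/25+17/100→33/100; 17/100+1/5→37/100; 3/10+33/100→63/100; 37/100+63/100→1. L = 279/100 ≈ 2.7900.
Efficiency = H/L = 2.7065/2.7900 = 97.0%.

97.0%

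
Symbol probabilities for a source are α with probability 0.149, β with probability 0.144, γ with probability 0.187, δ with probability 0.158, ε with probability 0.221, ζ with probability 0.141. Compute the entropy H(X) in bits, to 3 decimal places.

H = −Σ pᵢ log₂ pᵢ.
−0.149·log₂(0.149) = 0.4092
−0.144·log₂(0.144) = 0.4026
−0.187·log₂(0.187) = 0.4523
−0.158·log₂(0.158) = 0.4206
−0.221·log₂(0.221) = 0.4813
−0.141·log₂(0.141) = 0.3985
Sum ≈ 2.5646 → 2.565 bits.

2.565 bits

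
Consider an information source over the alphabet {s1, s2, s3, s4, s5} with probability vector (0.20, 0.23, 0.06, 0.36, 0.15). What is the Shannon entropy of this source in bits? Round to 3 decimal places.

H = −Σ pᵢ log₂ pᵢ.
−0.20·log₂(0.20) = 0.4644
−0.23·log₂(0.23) = 0.4877
−0.06·log₂(0.06) = 0.2435
−0.36·log₂(0.36) = 0.5306
−0.15·log₂(0.15) = 0.4105
Sum ≈ 2.1367 → 2.137 bits.

2.137 bits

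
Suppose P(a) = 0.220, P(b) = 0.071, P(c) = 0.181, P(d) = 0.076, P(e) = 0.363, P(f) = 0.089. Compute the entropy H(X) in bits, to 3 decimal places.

2.322 bits

H = −Σ pᵢ log₂ pᵢ.
−0.220·log₂(0.220) = 0.4806
−0.071·log₂(0.071) = 0.2709
−0.181·log₂(0.181) = 0.4463
−0.076·log₂(0.076) = 0.2826
−0.363·log₂(0.363) = 0.5307
−0.089·log₂(0.089) = 0.3106
Sum ≈ 2.3217 → 2.322 bits.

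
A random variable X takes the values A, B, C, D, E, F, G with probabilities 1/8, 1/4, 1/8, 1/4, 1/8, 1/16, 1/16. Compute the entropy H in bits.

2.625 bits

Each probability is a power of 1/2, so log₂(1/p) is an integer.
H = Σ p·log₂(1/p) = 1/8·3 + 1/4·2 + 1/8·3 + 1/4·2 + 1/8·3 + 1/16·4 + 1/16·4 = 2.625 bits.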